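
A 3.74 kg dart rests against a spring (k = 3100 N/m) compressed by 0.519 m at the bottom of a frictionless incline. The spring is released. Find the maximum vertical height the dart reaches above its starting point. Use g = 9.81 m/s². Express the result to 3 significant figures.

At maximum height the dart is at rest, so ½kx² = mgh
h = kx²/(2mg) = (3100)(0.519)²/(2 × 3.74 × 9.81) = 11.38 m

h = 11.4 m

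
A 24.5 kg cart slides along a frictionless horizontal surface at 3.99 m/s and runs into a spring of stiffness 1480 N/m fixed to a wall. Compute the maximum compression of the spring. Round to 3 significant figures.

Conservation of energy between contact and max compression: ½mv² = ½kx²
x = v√(m/k) = 3.99 × √(24.5/1480) = 0.5134 m

x = 0.513 m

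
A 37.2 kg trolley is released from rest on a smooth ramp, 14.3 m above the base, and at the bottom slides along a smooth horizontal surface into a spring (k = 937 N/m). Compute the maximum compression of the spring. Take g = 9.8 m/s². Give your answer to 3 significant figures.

x = 3.34 m

Gravitational PE at the top equals spring PE at max compression: mgh = ½kx²
x = √(2mgh/k) = √(2 × 37.2 × 9.8 × 14.3 / 937) = 3.336 m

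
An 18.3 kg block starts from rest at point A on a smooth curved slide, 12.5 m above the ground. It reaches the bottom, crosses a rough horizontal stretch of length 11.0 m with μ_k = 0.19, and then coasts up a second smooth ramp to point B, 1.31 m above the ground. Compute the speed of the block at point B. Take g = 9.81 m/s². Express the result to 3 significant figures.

Energy at A: mgh₁ = (18.3)(9.81)(12.5) = 2244.0 J
Friction loss: W_f = μ_k mg d = 375.2 J
At B: ½mv² + mgh₂ = mgh₁ − W_f
½mv² = 2244.0 − 375.2 − 235.18 = 1633.7 J
v = √(2 × 1633.7/18.3) = 13.36 m/s

v = 13.4 m/s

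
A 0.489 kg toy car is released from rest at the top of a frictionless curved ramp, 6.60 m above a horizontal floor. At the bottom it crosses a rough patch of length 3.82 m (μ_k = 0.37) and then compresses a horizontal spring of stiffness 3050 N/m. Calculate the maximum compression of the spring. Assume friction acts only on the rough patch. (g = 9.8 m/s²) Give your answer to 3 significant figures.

Initial energy: E₁ = mgh = (0.489)(9.8)(6.60) = 31.629 J
Friction removes W_f = μ_k mg d = (0.37)(0.489)(9.8)(3.82) = 6.773 J
Energy reaching the spring: E = 31.629 − 6.773 = 24.855 J
At max compression ½kx² = E ⇒ x = √(2E/k) = √(2 × 24.855/3050) = 0.1277 m

x = 0.128 m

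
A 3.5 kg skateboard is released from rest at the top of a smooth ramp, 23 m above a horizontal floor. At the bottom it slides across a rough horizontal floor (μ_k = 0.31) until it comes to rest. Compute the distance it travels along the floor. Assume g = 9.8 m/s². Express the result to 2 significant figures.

Energy bookkeeping (friction removes W_f = μ_k N d):
At rest all PE has been dissipated by friction: mgh = μ_k m g d
d = h/μ_k = 23/0.31 = 74.19 m

d = 74 m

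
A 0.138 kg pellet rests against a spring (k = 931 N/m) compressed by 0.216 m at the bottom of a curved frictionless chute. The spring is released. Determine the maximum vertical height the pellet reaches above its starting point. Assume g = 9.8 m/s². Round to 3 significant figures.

h = 16.1 m

Energy conservation from release to the highest point: ½kx² = mgh
h = kx²/(2mg) = (931)(0.216)²/(2 × 0.138 × 9.8) = 16.06 m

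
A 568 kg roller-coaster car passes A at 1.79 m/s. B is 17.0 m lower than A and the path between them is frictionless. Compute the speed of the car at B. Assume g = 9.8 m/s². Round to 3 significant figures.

v = 18.3 m/s

Equating total energy at the two states: ½mv₀² + mgh = ½mv²
The mass cancels from both sides.
v² = v₀² + 2gh = (1.79)² + 2(9.8)(17.0) = 336.40
v = √336.40 = 18.34 m/s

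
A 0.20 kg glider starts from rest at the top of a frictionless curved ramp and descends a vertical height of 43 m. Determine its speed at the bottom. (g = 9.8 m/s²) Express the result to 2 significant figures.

v = 29 m/s

Energy conservation between the two points: mgh = ½mv²
v = √(2gh) = √(2 × 9.8 × 43) = √842.80 = 29.03 m/s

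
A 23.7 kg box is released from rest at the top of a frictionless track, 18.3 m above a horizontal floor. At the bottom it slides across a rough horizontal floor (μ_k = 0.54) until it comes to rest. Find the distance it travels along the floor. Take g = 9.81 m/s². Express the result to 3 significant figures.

Applying the work–energy principle:
At rest all PE has been dissipated by friction: mgh = μ_k m g d
d = h/μ_k = 18.3/0.54 = 33.89 m

d = 33.9 m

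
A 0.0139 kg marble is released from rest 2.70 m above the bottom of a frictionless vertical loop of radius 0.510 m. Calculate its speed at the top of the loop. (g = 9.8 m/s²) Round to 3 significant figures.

Energy conservation: mgh = ½mv_top² + mg(2r)
v_top² = 2g(h − 2r) = 2(9.8)(2.70 − 1.020) = 32.93
v_top = 5.738 m/s

v = 5.74 m/s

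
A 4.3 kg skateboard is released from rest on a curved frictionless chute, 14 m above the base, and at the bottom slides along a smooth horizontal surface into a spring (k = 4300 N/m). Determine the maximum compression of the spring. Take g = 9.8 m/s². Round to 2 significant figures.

Energy conservation (no friction) from release to max compression: mgh = ½kx²
x = √(2mgh/k) = √(2 × 4.3 × 9.8 × 14 / 4300) = 0.5238 m

x = 0.52 m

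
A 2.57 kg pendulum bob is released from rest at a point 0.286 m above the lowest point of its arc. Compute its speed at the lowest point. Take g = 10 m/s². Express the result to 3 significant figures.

v = 2.39 m/s

Equating total energy at the two states: mgh = ½mv²
v = √(2gh) = √(2 × 10 × 0.286) = √5.7200 = 2.392 m/s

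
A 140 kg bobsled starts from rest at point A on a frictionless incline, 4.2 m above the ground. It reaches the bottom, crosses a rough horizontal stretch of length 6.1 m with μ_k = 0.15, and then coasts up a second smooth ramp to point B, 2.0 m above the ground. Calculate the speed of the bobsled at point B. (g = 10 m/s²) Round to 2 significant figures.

Energy at A: mgh₁ = (140)(10)(4.2) = 5880.0 J
Friction loss: W_f = μ_k mg d = 1281 J
At B: ½mv² + mgh₂ = mgh₁ − W_f
½mv² = 5880.0 − 1281 − 2800.0 = 1799.0 J
v = √(2 × 1799.0/140) = 5.070 m/s

v = 5.1 m/s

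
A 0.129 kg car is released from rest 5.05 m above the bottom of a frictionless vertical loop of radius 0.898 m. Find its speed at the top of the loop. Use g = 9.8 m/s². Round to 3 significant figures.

v = 7.99 m/s

Energy conservation: mgh = ½mv_top² + mg(2r)
v_top² = 2g(h − 2r) = 2(9.8)(5.05 − 1.796) = 63.78
v_top = 7.986 m/s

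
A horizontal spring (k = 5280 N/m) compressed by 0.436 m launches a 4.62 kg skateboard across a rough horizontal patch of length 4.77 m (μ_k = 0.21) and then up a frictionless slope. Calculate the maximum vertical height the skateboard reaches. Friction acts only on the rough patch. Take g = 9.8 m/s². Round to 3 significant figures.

Spring energy: E₀ = ½kx² = ½(5280)(0.436)² = 501.85 J
Friction: W_f = μ_k mg d = (0.21)(4.62)(9.8)(4.77) = 45.35 J
Energy at base of ramp: E = 501.85 − 45.35 = 456.50 J
At max height all remaining energy is PE: mgh = E ⇒ h = E/(mg) = 456.50/(4.62 × 9.8) = 10.08 m

h = 10.1 m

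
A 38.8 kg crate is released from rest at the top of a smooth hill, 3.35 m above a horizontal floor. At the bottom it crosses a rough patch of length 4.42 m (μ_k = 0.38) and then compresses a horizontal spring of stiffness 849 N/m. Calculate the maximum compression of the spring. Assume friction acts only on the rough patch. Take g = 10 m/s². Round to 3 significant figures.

x = 1.24 m

Initial energy: E₁ = mgh = (38.8)(10)(3.35) = 1299.8 J
Friction removes W_f = μ_k mg d = (0.38)(38.8)(10)(4.42) = 651.7 J
Energy reaching the spring: E = 1299.8 − 651.7 = 648.12 J
At max compression ½kx² = E ⇒ x = √(2E/k) = √(2 × 648.12/849) = 1.236 m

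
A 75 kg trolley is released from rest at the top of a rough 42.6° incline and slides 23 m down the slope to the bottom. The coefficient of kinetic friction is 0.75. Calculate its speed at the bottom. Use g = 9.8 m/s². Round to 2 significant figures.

Energy: mgh = ½mv² + W_f, with h = L sinθ and W_f = μ_k (mg cosθ) L
mgh = mgL sinθ = (75)(9.8)(23)sin42.6° = 11443 J
W_f = μ_k mg cosθ · L = (0.75)(75)(9.8)cos42.6°·23 = 9333 J
½mv² = 11443 − 9333 = 2109.8 J
v = √(2 × 2109.8/75) = 7.501 m/s

v = 7.5 m/s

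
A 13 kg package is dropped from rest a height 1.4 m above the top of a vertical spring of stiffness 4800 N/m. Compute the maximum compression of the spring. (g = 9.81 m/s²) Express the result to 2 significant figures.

Take the reference level at the top of the uncompressed spring. At max compression the package has fallen H + x and is momentarily at rest:
mg(H + x) = ½kx²
½(4800)x² − (13)(9.81)x − (13)(9.81)(1.4) = 0
2400x² − 127.5x − 178.5 = 0
x = [127.5 + √(16264 + 1.7140e+06)]/(2 × 2400) = 0.3006 m

x = 0.30 m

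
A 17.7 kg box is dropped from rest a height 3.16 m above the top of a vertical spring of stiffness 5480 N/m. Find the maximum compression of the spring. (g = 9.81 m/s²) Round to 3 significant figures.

Take the reference level at the top of the uncompressed spring. At max compression the box has fallen H + x and is momentarily at rest:
mg(H + x) = ½kx²
½(5480)x² − (17.7)(9.81)x − (17.7)(9.81)(3.16) = 0
2740x² − 173.6x − 548.7 = 0
x = [173.6 + √(30150 + 6.0137e+06)]/(2 × 2740) = 0.4803 m

x = 0.480 m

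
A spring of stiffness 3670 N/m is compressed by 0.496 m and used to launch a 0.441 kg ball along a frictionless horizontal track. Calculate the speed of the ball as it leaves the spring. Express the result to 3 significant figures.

Spring PE converts entirely to kinetic energy: ½kx² = ½mv²
v = x√(k/m) = 0.496 × √(3670/0.441) = 45.25 m/s

v = 45.2 m/s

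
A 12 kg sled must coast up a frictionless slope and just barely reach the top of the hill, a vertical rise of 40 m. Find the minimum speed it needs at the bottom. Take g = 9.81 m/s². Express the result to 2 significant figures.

v = 28 m/s

At the top it is momentarily at rest, so all KE converts to PE: ½mv² = mgh
v = √(2gh) = √(2 × 9.81 × 40) = 28.01 m/s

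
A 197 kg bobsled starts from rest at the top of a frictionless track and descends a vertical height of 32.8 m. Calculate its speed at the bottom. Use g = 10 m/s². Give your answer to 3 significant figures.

v = 25.6 m/s

Energy conservation between the two points: mgh = ½mv²
v = √(2gh) = √(2 × 10 × 32.8) = √656.00 = 25.61 m/s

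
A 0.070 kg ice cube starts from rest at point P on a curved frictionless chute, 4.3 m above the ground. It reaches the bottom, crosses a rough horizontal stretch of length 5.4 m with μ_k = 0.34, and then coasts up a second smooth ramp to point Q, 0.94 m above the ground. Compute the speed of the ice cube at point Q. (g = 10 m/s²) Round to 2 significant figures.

v = 5.5 m/s

Energy at P: mgh₁ = (0.070)(10)(4.3) = 3.0100 J
Friction loss: W_f = μ_k mg d = 1.285 J
At Q: ½mv² + mgh₂ = mgh₁ − W_f
½mv² = 3.0100 − 1.285 − 0.65800 = 1.0668 J
v = √(2 × 1.0668/0.070) = 5.521 m/s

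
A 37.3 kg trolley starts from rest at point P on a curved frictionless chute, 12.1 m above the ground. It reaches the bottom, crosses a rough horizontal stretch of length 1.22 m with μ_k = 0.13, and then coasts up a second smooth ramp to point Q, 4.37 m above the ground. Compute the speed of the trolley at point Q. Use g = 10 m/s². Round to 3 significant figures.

v = 12.3 m/s

Energy at P: mgh₁ = (37.3)(10)(12.1) = 4513.3 J
Friction loss: W_f = μ_k mg d = 59.16 J
At Q: ½mv² + mgh₂ = mgh₁ − W_f
½mv² = 4513.3 − 59.16 − 1630.0 = 2824.1 J
v = √(2 × 2824.1/37.3) = 12.31 m/s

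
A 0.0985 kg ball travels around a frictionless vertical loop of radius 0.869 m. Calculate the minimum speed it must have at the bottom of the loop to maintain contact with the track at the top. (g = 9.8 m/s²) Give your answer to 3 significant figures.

At the top: mg = mv_top²/r ⇒ v_top² = gr = 8.516 m²/s²
Energy from bottom to top (height 2r): ½mv_bot² = ½mv_top² + mg(2r)
v_bot² = gr + 4gr = 5gr = 42.58
v_bot = √(5gr) = 6.525 m/s

v = 6.53 m/s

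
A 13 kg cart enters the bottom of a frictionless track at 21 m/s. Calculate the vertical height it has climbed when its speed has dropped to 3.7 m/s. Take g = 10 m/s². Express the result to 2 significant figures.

Energy balance between the two points: ½mv₁² = ½mv₂² + mgh
h = (v₁² − v₂²)/(2g) = (21² − 3.7²)/(2 × 10) = 21.37 m

h = 21 m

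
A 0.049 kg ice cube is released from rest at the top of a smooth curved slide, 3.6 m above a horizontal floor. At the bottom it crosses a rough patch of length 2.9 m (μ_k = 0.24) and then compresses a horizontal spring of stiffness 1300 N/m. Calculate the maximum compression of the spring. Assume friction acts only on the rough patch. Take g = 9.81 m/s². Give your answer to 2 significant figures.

x = 0.046 m

Initial energy: E₁ = mgh = (0.049)(9.81)(3.6) = 1.7305 J
Friction removes W_f = μ_k mg d = (0.24)(0.049)(9.81)(2.9) = 0.3346 J
Energy reaching the spring: E = 1.7305 − 0.3346 = 1.3959 J
At max compression ½kx² = E ⇒ x = √(2E/k) = √(2 × 1.3959/1300) = 0.04634 m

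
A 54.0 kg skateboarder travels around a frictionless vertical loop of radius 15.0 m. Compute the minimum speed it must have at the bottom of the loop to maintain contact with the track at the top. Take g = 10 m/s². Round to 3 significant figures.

v = 27.4 m/s

At the top: mg = mv_top²/r ⇒ v_top² = gr = 150.0 m²/s²
Energy from bottom to top (height 2r): ½mv_bot² = ½mv_top² + mg(2r)
v_bot² = gr + 4gr = 5gr = 750.0
v_bot = √(5gr) = 27.39 m/s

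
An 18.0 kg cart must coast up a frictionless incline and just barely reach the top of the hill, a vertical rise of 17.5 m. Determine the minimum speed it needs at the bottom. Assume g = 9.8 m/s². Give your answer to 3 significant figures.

v = 18.5 m/s

At the top it is momentarily at rest, so all KE converts to PE: ½mv² = mgh
v = √(2gh) = √(2 × 9.8 × 17.5) = 18.52 m/s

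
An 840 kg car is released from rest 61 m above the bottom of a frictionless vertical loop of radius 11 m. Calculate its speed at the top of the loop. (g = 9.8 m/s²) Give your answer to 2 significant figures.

Energy conservation: mgh = ½mv_top² + mg(2r)
v_top² = 2g(h − 2r) = 2(9.8)(61 − 22.00) = 764.4
v_top = 27.65 m/s

v = 28 m/s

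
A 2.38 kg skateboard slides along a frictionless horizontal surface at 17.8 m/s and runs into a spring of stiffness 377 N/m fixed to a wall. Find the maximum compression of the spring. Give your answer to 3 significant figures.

x = 1.41 m

All KE is stored as spring PE at maximum compression: ½mv² = ½kx²
x = v√(m/k) = 17.8 × √(2.38/377) = 1.414 m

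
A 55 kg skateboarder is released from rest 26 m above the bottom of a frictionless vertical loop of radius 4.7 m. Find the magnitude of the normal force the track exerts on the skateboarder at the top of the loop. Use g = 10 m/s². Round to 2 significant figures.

N = 3300 N

Energy from release to top (height 2r): mgh = ½mv_top² + mg(2r)
v_top² = 2g(h − 2r) = 2(10)(26 − 9.400) = 332.00 m²/s²
At the top, both N and weight point toward the centre: N + mg = mv_top²/r
N = m(v_top²/r − g) = 55(332.00/4.7 − 10) = 3335 N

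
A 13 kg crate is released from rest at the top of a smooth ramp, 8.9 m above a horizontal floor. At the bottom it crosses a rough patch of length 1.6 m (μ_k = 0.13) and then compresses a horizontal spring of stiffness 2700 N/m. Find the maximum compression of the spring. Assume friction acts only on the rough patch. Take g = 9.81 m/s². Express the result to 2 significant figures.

x = 0.91 m

Initial energy: E₁ = mgh = (13)(9.81)(8.9) = 1135.0 J
Friction removes W_f = μ_k mg d = (0.13)(13)(9.81)(1.6) = 26.53 J
Energy reaching the spring: E = 1135.0 − 26.53 = 1108.5 J
At max compression ½kx² = E ⇒ x = √(2E/k) = √(2 × 1108.5/2700) = 0.9061 m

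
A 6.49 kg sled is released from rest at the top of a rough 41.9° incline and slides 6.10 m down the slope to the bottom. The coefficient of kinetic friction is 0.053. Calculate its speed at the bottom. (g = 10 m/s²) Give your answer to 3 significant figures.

Taking the bottom as reference, mgh = ½mv² + μ_k N L with h = L sinθ, N = mg cosθ:
mgh = mgL sinθ = (6.49)(10)(6.10)sin41.9° = 264.39 J
W_f = μ_k mg cosθ · L = (0.053)(6.49)(10)cos41.9°·6.10 = 15.62 J
½mv² = 264.39 − 15.62 = 248.77 J
v = √(2 × 248.77/6.49) = 8.756 m/s

v = 8.76 m/s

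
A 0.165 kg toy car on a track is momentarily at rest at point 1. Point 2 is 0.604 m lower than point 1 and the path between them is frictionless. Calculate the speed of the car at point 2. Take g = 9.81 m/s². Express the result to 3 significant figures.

v = 3.44 m/s

Energy conservation between the two points: mgh = ½mv²
v = √(2gh) = √(2 × 9.81 × 0.604) = √11.850 = 3.442 m/s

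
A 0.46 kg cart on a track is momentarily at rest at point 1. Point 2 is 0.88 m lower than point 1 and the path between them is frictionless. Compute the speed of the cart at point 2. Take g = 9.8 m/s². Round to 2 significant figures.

By conservation of mechanical energy, mgh = ½mv²
The mass cancels from both sides.
v = √(2gh) = √(2 × 9.8 × 0.88) = √17.248 = 4.153 m/s

v = 4.2 m/s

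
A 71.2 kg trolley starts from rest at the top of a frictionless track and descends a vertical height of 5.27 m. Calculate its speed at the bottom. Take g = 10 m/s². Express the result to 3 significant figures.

Energy conservation between the two points: mgh = ½mv²
v = √(2gh) = √(2 × 10 × 5.27) = √105.40 = 10.27 m/s

v = 10.3 m/s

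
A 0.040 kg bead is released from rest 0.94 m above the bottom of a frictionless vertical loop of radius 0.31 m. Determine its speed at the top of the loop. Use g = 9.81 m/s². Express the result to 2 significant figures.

Energy conservation: mgh = ½mv_top² + mg(2r)
v_top² = 2g(h − 2r) = 2(9.81)(0.94 − 0.6200) = 6.278
v_top = 2.506 m/s

v = 2.5 m/s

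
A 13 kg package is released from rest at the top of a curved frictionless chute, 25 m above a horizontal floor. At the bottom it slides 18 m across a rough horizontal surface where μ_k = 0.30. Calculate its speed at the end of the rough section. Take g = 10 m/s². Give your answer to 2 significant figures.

v = 20 m/s

Energy at the top = energy at the end + work done against friction:
mgh = ½mv² + μ_k m g d
W_f = μ_k mg d = (0.30)(13)(10)(18) = 702.0 J
½mv² = mgh − W_f = 3250.0 − 702.0 = 2548.0 J
v = √(2 × 2548.0/13) = 19.80 m/s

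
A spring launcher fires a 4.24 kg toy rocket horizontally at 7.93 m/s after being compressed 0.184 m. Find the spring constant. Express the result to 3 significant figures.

Energy stored in the spring equals the launch KE: ½kx² = ½mv²
k = mv²/x² = (4.24)(7.93)²/(0.184)² = 7875 N/m

k = 7880 N/m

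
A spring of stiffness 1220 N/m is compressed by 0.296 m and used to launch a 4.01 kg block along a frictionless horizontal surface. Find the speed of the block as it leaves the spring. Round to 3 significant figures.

v = 5.16 m/s

The block leaves the spring when the spring is at natural length, so ½kx² = ½mv²
v = x√(k/m) = 0.296 × √(1220/4.01) = 5.163 m/s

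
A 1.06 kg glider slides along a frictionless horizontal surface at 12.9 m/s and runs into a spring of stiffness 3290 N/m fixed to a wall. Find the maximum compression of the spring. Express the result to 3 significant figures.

x = 0.232 m

All KE is stored as spring PE at maximum compression: ½mv² = ½kx²
x = v√(m/k) = 12.9 × √(1.06/3290) = 0.2315 m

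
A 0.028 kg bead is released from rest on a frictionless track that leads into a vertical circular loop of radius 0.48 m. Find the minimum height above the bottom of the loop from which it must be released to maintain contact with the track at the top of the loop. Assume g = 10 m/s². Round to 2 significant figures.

h = 1.2 m

At the top, for minimum speed gravity alone supplies the centripetal force: mg = mv_top²/r ⇒ v_top² = gr = 4.800 m²/s²
Energy conservation from release height h to the top (height 2r): mgh = ½mv_top² + mg(2r)
h = v_top²/(2g) + 2r = r/2 + 2r = 5r/2 = 1.200 m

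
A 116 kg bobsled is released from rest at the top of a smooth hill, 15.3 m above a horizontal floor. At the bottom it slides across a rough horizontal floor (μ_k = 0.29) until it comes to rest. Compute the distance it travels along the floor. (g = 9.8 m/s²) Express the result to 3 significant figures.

d = 52.8 m

Energy at the top = energy at the end + work done against friction:
At rest all PE has been dissipated by friction: mgh = μ_k m g d
d = h/μ_k = 15.3/0.29 = 52.76 m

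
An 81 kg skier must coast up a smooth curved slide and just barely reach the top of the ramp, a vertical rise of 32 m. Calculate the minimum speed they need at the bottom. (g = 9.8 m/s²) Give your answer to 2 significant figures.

v = 25 m/s

At the top they are momentarily at rest, so all KE converts to PE: ½mv² = mgh
v = √(2gh) = √(2 × 9.8 × 32) = 25.04 m/s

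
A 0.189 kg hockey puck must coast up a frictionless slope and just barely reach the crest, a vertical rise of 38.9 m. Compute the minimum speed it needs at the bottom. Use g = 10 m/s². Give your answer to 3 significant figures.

v = 27.9 m/s

At the top it is momentarily at rest, so all KE converts to PE: ½mv² = mgh
v = √(2gh) = √(2 × 10 × 38.9) = 27.89 m/s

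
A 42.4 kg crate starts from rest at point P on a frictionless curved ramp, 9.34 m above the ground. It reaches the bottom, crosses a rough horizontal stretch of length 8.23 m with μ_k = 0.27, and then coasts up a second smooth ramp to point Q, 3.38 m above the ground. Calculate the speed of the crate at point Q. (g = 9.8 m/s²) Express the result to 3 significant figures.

v = 8.56 m/s

Energy at P: mgh₁ = (42.4)(9.8)(9.34) = 3881.0 J
Friction loss: W_f = μ_k mg d = 923.3 J
At Q: ½mv² + mgh₂ = mgh₁ − W_f
½mv² = 3881.0 − 923.3 − 1404.5 = 1553.2 J
v = √(2 × 1553.2/42.4) = 8.559 m/s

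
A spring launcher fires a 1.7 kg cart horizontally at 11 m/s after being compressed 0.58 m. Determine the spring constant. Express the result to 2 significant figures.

k = 610 N/m

½kx² = ½mv²
k = mv²/x² = (1.7)(11)²/(0.58)² = 611.5 N/m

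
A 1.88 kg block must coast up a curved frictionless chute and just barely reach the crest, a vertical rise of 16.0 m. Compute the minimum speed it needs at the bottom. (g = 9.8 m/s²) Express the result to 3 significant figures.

v = 17.7 m/s

At the top it is momentarily at rest, so all KE converts to PE: ½mv² = mgh
v = √(2gh) = √(2 × 9.8 × 16.0) = 17.71 m/s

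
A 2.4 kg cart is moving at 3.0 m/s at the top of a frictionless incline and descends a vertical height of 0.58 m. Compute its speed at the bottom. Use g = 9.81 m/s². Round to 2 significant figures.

v = 4.5 m/s

Equating total energy at the two states: ½mv₀² + mgh = ½mv²
v² = v₀² + 2gh = (3.0)² + 2(9.81)(0.58) = 20.380
v = √20.380 = 4.514 m/s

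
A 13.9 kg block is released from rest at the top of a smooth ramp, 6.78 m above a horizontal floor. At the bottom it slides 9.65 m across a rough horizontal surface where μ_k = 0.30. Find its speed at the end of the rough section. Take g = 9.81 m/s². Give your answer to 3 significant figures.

Energy at the top = energy at the end + work done against friction:
mgh = ½mv² + μ_k m g d
W_f = μ_k mg d = (0.30)(13.9)(9.81)(9.65) = 394.8 J
½mv² = mgh − W_f = 924.51 − 394.8 = 529.75 J
v = √(2 × 529.75/13.9) = 8.731 m/s

v = 8.73 m/s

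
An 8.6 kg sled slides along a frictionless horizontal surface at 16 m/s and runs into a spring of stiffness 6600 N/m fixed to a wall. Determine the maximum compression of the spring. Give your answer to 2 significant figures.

x = 0.58 m

At max compression the sled is momentarily at rest: ½mv² = ½kx²
x = v√(m/k) = 16 × √(8.6/6600) = 0.5776 m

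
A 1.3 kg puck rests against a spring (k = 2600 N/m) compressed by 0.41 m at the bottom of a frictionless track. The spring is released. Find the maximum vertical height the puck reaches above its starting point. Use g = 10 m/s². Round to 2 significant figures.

Energy conservation from release to the highest point: ½kx² = mgh
h = kx²/(2mg) = (2600)(0.41)²/(2 × 1.3 × 10) = 16.81 m

h = 17 m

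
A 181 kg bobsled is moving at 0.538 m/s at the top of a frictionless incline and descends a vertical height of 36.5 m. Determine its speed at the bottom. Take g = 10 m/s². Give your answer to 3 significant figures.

v = 27.0 m/s

Mechanical energy is conserved (no friction): ½mv₀² + mgh = ½mv²
v² = v₀² + 2gh = (0.538)² + 2(10)(36.5) = 730.29
v = √730.29 = 27.02 m/s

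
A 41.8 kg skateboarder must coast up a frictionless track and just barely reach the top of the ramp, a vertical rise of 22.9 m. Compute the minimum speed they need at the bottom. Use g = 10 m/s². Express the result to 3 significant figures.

v = 21.4 m/s

At the top they are momentarily at rest, so all KE converts to PE: ½mv² = mgh
v = √(2gh) = √(2 × 10 × 22.9) = 21.40 m/s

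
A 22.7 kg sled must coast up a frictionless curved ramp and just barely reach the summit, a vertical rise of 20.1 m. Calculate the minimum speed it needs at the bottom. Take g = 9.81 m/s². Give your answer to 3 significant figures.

At the top it is momentarily at rest, so all KE converts to PE: ½mv² = mgh
v = √(2gh) = √(2 × 9.81 × 20.1) = 19.86 m/s

v = 19.9 m/s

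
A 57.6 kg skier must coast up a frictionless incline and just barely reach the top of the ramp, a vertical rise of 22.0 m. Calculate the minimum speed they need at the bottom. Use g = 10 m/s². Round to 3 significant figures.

At the top they are momentarily at rest, so all KE converts to PE: ½mv² = mgh
v = √(2gh) = √(2 × 10 × 22.0) = 20.98 m/s

v = 21.0 m/s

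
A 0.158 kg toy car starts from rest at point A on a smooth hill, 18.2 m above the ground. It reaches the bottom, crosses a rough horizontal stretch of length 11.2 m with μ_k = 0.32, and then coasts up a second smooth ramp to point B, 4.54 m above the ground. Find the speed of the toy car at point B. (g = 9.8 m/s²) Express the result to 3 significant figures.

v = 14.1 m/s

Energy at A: mgh₁ = (0.158)(9.8)(18.2) = 28.181 J
Friction loss: W_f = μ_k mg d = 5.549 J
At B: ½mv² + mgh₂ = mgh₁ − W_f
½mv² = 28.181 − 5.549 − 7.0297 = 15.602 J
v = √(2 × 15.602/0.158) = 14.05 m/s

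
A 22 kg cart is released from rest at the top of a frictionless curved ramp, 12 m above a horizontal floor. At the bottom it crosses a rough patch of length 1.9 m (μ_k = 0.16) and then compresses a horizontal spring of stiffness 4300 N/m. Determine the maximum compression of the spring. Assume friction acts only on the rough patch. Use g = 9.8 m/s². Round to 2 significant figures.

x = 1.1 m

Initial energy: E₁ = mgh = (22)(9.8)(12) = 2587.2 J
Friction removes W_f = μ_k mg d = (0.16)(22)(9.8)(1.9) = 65.54 J
Energy reaching the spring: E = 2587.2 − 65.54 = 2521.7 J
At max compression ½kx² = E ⇒ x = √(2E/k) = √(2 × 2521.7/4300) = 1.083 m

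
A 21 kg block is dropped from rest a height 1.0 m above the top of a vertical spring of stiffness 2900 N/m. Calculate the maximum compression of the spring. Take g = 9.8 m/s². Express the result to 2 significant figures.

Take the reference level at the top of the uncompressed spring. At max compression the block has fallen H + x and is momentarily at rest:
mg(H + x) = ½kx²
½(2900)x² − (21)(9.8)x − (21)(9.8)(1.0) = 0
1450x² − 205.8x − 205.8 = 0
x = [205.8 + √(42354 + 1.1936e+06)]/(2 × 1450) = 0.4543 m

x = 0.45 m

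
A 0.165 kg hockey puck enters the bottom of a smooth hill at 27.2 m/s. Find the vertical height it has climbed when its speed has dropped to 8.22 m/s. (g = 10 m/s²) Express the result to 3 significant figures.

Conservation of energy: ½mv₁² = ½mv₂² + mgh
h = (v₁² − v₂²)/(2g) = (27.2² − 8.22²)/(2 × 10) = 33.61 m

h = 33.6 m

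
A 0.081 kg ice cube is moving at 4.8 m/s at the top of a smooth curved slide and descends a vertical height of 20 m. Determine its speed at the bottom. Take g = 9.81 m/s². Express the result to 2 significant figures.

v = 20 m/s

Mechanical energy is conserved (no friction): ½mv₀² + mgh = ½mv²
v² = v₀² + 2gh = (4.8)² + 2(9.81)(20) = 415.44
v = √415.44 = 20.38 m/s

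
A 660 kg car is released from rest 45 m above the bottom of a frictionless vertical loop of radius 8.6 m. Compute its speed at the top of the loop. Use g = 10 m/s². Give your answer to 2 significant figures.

Energy conservation: mgh = ½mv_top² + mg(2r)
v_top² = 2g(h − 2r) = 2(10)(45 − 17.20) = 556.0
v_top = 23.58 m/s

v = 24 m/s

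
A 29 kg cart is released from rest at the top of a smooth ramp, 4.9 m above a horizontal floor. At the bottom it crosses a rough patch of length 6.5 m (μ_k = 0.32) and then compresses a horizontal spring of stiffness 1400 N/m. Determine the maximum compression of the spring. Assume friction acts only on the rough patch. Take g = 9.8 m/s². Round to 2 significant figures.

x = 1.1 m

Initial energy: E₁ = mgh = (29)(9.8)(4.9) = 1392.6 J
Friction removes W_f = μ_k mg d = (0.32)(29)(9.8)(6.5) = 591.1 J
Energy reaching the spring: E = 1392.6 − 591.1 = 801.44 J
At max compression ½kx² = E ⇒ x = √(2E/k) = √(2 × 801.44/1400) = 1.070 m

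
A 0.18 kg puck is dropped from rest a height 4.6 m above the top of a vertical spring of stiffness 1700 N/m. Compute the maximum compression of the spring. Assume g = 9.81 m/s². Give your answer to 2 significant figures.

Measuring PE from the top of the relaxed spring, at max compression the puck has dropped H + x with zero KE, so:
mg(H + x) = ½kx²
½(1700)x² − (0.18)(9.81)x − (0.18)(9.81)(4.6) = 0
850.0x² − 1.766x − 8.123 = 0
x = [1.766 + √(3.118 + 27617)]/(2 × 850.0) = 0.09880 m

x = 0.099 m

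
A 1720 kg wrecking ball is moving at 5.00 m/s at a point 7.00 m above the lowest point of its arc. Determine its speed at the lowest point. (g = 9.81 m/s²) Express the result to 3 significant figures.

By conservation of mechanical energy, ½mv₀² + mgh = ½mv²
v² = v₀² + 2gh = (5.00)² + 2(9.81)(7.00) = 162.34
v = √162.34 = 12.74 m/s

v = 12.7 m/s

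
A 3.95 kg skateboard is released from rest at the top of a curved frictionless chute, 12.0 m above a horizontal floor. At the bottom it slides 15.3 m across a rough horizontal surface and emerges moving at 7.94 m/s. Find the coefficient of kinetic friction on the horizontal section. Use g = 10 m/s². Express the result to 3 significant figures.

μ_k = 0.578

Energy at the top = energy at the end + work done against friction:
mgh = ½mv² + μ_k m g d
mgh = 474.00 J; ½mv² = 124.51 J
W_f = 474.00 − 124.51 = 349.5 J
μ_k = W_f/(mg·d) = 349.5/(39.50 × 15.3) = 0.5783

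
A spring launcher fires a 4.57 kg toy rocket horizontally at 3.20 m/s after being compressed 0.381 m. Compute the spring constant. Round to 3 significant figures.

k = 322 N/m

Spring PE at full compression equals KE at release: ½kx² = ½mv²
k = mv²/x² = (4.57)(3.20)²/(0.381)² = 322.4 N/m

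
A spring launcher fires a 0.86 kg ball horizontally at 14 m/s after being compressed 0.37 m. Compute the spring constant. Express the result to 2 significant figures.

k = 1200 N/m

½kx² = ½mv²
k = mv²/x² = (0.86)(14)²/(0.37)² = 1231 N/m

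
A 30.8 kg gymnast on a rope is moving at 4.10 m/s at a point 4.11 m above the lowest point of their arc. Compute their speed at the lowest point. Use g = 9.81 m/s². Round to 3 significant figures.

By conservation of mechanical energy, ½mv₀² + mgh = ½mv²
v² = v₀² + 2gh = (4.10)² + 2(9.81)(4.11) = 97.448
v = √97.448 = 9.872 m/s

v = 9.87 m/s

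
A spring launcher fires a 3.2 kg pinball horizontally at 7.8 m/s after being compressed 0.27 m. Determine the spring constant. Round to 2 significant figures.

½kx² = ½mv²
k = mv²/x² = (3.2)(7.8)²/(0.27)² = 2671 N/m

k = 2700 N/m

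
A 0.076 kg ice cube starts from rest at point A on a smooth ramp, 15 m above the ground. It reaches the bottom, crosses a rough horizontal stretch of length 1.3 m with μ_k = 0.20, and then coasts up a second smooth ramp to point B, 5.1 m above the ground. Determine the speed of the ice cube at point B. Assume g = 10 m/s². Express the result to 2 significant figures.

v = 14 m/s

Energy at A: mgh₁ = (0.076)(10)(15) = 11.400 J
Friction loss: W_f = μ_k mg d = 0.1976 J
At B: ½mv² + mgh₂ = mgh₁ − W_f
½mv² = 11.400 − 0.1976 − 3.8760 = 7.3264 J
v = √(2 × 7.3264/0.076) = 13.89 m/s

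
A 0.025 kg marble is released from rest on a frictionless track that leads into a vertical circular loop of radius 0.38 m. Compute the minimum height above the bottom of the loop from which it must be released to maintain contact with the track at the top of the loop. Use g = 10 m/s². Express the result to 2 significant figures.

h = 0.95 m

At the top, for minimum speed gravity alone supplies the centripetal force: mg = mv_top²/r ⇒ v_top² = gr = 3.800 m²/s²
Energy conservation from release height h to the top (height 2r): mgh = ½mv_top² + mg(2r)
h = v_top²/(2g) + 2r = r/2 + 2r = 5r/2 = 0.9500 m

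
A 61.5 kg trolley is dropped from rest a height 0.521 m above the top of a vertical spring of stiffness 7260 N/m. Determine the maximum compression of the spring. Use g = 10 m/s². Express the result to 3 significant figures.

Measuring PE from the top of the relaxed spring, at max compression the trolley has dropped H + x with zero KE, so:
mg(H + x) = ½kx²
½(7260)x² − (61.5)(10)x − (61.5)(10)(0.521) = 0
3630x² − 615.0x − 320.4 = 0
x = [615.0 + √(378225 + 4.6524e+06)]/(2 × 3630) = 0.3937 m

x = 0.394 m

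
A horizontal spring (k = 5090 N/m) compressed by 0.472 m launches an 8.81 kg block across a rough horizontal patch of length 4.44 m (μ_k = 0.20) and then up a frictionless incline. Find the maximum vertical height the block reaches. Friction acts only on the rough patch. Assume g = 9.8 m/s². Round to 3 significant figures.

Spring energy: E₀ = ½kx² = ½(5090)(0.472)² = 566.99 J
Friction: W_f = μ_k mg d = (0.20)(8.81)(9.8)(4.44) = 76.67 J
Energy at base of ramp: E = 566.99 − 76.67 = 490.32 J
At max height all remaining energy is PE: mgh = E ⇒ h = E/(mg) = 490.32/(8.81 × 9.8) = 5.679 m

h = 5.68 m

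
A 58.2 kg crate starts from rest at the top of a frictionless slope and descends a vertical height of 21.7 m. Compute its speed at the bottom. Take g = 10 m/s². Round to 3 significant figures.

v = 20.8 m/s

Mechanical energy is conserved (no friction): mgh = ½mv²
The mass cancels from both sides.
v = √(2gh) = √(2 × 10 × 21.7) = √434.00 = 20.83 m/s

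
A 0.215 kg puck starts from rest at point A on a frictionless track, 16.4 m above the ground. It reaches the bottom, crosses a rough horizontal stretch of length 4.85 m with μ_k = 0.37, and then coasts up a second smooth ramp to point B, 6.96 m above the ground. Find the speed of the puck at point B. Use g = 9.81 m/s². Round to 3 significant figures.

v = 12.2 m/s

Energy at A: mgh₁ = (0.215)(9.81)(16.4) = 34.590 J
Friction loss: W_f = μ_k mg d = 3.785 J
At B: ½mv² + mgh₂ = mgh₁ − W_f
½mv² = 34.590 − 3.785 − 14.680 = 16.126 J
v = √(2 × 16.126/0.215) = 12.25 m/s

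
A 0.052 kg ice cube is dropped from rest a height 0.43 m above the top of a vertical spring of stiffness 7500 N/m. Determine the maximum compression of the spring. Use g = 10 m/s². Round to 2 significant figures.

Measuring PE from the top of the relaxed spring, at max compression the cube has dropped H + x with zero KE, so:
mg(H + x) = ½kx²
½(7500)x² − (0.052)(10)x − (0.052)(10)(0.43) = 0
3750x² − 0.5200x − 0.2236 = 0
x = [0.5200 + √(0.2704 + 3354.0)]/(2 × 3750) = 0.007791 m

x = 0.0078 m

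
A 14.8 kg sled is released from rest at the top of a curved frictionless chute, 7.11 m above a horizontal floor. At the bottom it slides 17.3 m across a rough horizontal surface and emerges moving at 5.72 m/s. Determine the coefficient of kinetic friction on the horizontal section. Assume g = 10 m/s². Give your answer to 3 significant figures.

Applying the work–energy principle:
mgh = ½mv² + μ_k m g d
mgh = 1052.3 J; ½mv² = 242.12 J
W_f = 1052.3 − 242.12 = 810.2 J
μ_k = W_f/(mg·d) = 810.2/(148.0 × 17.3) = 0.3164

μ_k = 0.316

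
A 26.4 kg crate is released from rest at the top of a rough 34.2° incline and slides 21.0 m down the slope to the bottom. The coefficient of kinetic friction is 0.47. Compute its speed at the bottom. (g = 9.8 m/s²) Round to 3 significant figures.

Taking the bottom as reference, mgh = ½mv² + μ_k N L with h = L sinθ, N = mg cosθ:
mgh = mgL sinθ = (26.4)(9.8)(21.0)sin34.2° = 3053.9 J
W_f = μ_k mg cosθ · L = (0.47)(26.4)(9.8)cos34.2°·21.0 = 2112 J
½mv² = 3053.9 − 2112 = 941.86 J
v = √(2 × 941.86/26.4) = 8.447 m/s

v = 8.45 m/s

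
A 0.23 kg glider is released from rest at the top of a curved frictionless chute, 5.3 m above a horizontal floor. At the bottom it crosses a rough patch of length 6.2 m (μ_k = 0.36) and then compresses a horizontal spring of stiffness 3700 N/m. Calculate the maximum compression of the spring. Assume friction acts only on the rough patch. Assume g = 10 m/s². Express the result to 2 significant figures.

x = 0.062 m

Initial energy: E₁ = mgh = (0.23)(10)(5.3) = 12.190 J
Friction removes W_f = μ_k mg d = (0.36)(0.23)(10)(6.2) = 5.134 J
Energy reaching the spring: E = 12.190 − 5.134 = 7.0564 J
At max compression ½kx² = E ⇒ x = √(2E/k) = √(2 × 7.0564/3700) = 0.06176 m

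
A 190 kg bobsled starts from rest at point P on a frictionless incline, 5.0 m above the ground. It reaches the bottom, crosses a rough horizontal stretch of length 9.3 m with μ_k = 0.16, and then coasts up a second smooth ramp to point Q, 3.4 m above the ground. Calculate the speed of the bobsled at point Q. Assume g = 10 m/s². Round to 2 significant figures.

Energy at P: mgh₁ = (190)(10)(5.0) = 9500.0 J
Friction loss: W_f = μ_k mg d = 2827 J
At Q: ½mv² + mgh₂ = mgh₁ − W_f
½mv² = 9500.0 − 2827 − 6460.0 = 212.80 J
v = √(2 × 212.80/190) = 1.497 m/s

v = 1.5 m/s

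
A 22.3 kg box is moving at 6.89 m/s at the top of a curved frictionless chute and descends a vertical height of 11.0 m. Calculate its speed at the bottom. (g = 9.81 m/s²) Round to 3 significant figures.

v = 16.2 m/s

Energy conservation between the two points: ½mv₀² + mgh = ½mv²
v² = v₀² + 2gh = (6.89)² + 2(9.81)(11.0) = 263.29
v = √263.29 = 16.23 m/s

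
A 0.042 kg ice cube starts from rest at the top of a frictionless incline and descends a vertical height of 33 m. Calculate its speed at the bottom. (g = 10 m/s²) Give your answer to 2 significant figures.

v = 26 m/s

By conservation of mechanical energy, mgh = ½mv²
The mass cancels from both sides.
v = √(2gh) = √(2 × 10 × 33) = √660.00 = 25.69 m/s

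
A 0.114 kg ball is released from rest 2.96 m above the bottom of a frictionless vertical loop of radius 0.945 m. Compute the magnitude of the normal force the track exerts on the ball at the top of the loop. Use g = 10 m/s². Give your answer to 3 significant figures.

N = 1.44 N

Energy from release to top (height 2r): mgh = ½mv_top² + mg(2r)
v_top² = 2g(h − 2r) = 2(10)(2.96 − 1.890) = 21.400 m²/s²
At the top, both N and weight point toward the centre: N + mg = mv_top²/r
N = m(v_top²/r − g) = 0.114(21.400/0.945 − 10) = 1.442 N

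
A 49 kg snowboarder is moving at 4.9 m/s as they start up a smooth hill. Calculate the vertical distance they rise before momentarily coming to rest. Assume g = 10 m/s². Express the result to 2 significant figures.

h = 1.2 m

By energy conservation, ½mv² = mgh
h = v²/(2g) = 4.9²/(2 × 10) = 1.201 m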